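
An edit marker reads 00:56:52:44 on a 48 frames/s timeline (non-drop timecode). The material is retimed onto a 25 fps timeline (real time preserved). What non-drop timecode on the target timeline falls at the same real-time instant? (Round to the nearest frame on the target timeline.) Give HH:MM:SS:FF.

00:56:52:23

Source frame index: (0×3600 + 56×60 + 52) × 48 + 44 = 163820.
Real time: 163820 / (48) = 40955/12 s.
Target frame: (40955/12) × (25) = 1023875/12 ≈ 85322.917 → 85323.
At 25 labels/s: frame 85323 → 00:56:52:23.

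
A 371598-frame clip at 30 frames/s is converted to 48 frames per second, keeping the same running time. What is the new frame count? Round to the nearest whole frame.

Frames at target rate = 371598 × (48) / (30) = 2972784/5 ≈ 594556.800.
Nearest whole frame: 594557.

594557 frames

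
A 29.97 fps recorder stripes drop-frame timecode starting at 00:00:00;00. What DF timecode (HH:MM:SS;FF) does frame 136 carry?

00:00:04;16

Ten DF minutes hold 17982 frames, so frame 136 lies in block 0 (frames 0–17981) with 136 frames into that block.
The block's first minute is 1800 frames and the rest 1798 each; 136 frames reaches minute 0, so 0 × 18 + 0 × 2 = 0 labels have been skipped so far.
Adding those back, label number 136 + 0 = 136 at 30 labels/s is 4 s + 16 f = 0 h 0 min 4 s frame 16, i.e. 00:00:04;16.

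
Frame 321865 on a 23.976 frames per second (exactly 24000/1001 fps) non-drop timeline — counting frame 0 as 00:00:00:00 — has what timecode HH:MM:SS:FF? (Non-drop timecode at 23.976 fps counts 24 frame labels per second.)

321865 ÷ 24 = 13411 full seconds, remainder 1 frame.
13411 s = 3 h 43 min 31 s.
Timecode: 03:43:31:01.

03:43:31:01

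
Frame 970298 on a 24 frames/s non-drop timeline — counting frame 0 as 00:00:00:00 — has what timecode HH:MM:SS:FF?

970298 ÷ 24 = 40429 full seconds, remainder 2 frames.
40429 s = 11 h 13 min 49 s.
Timecode: 11:13:49:02.

11:13:49:02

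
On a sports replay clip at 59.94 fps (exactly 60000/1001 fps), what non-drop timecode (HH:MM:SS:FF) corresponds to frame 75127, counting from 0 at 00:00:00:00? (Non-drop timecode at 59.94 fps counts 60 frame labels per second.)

00:20:52:07

75127 ÷ 60 = 1252 full seconds, remainder 7 frames.
1252 s = 0 h 20 min 52 s.
Timecode: 00:20:52:07.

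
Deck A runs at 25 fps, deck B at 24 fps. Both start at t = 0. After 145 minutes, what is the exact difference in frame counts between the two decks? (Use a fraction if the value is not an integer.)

145 min = 8700 s.
A emits 25 × 8700 = 217500 frames; B emits 24 × 8700 = 208800.
Difference = 8700 frames; B is behind A.

8700 frames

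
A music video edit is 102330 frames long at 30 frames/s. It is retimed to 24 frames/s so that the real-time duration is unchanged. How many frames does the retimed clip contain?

81864 frames

Target frames = source frames × (target rate / source rate) = 102330 × (24)/(30) = 102330 × 4/5 = 81864.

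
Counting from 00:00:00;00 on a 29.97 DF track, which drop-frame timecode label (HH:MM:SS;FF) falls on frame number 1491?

Each 10-minute DF block holds 10 × 60 × 30 − 9 × 2 = 17982 frames. 1491 ÷ 17982 → 0 full blocks, remainder 1491.
Within the partial block the first minute is 1800 frames and each further minute 1798, so 0 further minute boundaries passed. Total skipped labels = 18 × 0 + 2 × 0 = 0.
Non-drop label index = 1491 + 0 = 1491; at 30 labels/s that is 00:00:49:21, i.e. DF 00:00:49;21.

00:00:49;21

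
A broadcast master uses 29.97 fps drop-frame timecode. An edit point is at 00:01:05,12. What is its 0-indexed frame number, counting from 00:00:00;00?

1960

Complete 10-minute blocks: 0, each 17982 frames → 0.
Remaining 1 whole minute in the current block: 1800 + 0 × 1798 = 1800 frames.
Within the current minute: 5 × 30 + 12 − 2 = 160 (labels ;00/;01 skipped at this minute). Total = 0 + 1800 + 160 = 1960.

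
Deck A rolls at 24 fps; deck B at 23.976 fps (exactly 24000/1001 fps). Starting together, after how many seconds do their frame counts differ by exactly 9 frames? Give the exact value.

375.375 seconds

The gap grows by |24000/1001 − 24| = 24/1001 frames per second.
Time for a 9-frame gap: 9 ÷ (24/1001) = 375.375 s.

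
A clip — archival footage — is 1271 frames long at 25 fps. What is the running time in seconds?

50.84 seconds

Running time = 1271 / (25) = 50.84 s.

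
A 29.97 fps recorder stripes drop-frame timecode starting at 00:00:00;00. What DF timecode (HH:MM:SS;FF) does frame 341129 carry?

Each 10-minute DF block holds 10 × 60 × 30 − 9 × 2 = 17982 frames. 341129 ÷ 17982 → 18 full blocks, remainder 17453.
Within the partial block the first minute is 1800 frames and each further minute 1798, so 9 further minute boundaries passed. Total skipped labels = 18 × 18 + 2 × 9 = 342.
Non-drop label index = 341129 + 342 = 341471; at 30 labels/s that is 03:09:42:11, i.e. DF 03:09:42;11.

03:09:42;11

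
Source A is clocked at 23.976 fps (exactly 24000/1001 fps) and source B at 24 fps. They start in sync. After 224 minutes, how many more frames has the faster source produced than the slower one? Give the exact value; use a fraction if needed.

224 min = 13440 s.
A emits 24000/1001 × 13440 = 46080000/143 frames; B emits 24 × 13440 = 322560.
Difference = 46080/143 frames (≈ 322.2378); B is ahead of A.

46080/143 frames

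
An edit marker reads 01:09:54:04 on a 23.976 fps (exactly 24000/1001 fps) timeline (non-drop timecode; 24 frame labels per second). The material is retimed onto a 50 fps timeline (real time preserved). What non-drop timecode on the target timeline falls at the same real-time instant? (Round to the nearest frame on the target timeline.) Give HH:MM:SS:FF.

Source frame index: (1×3600 + 9×60 + 54) × 24 + 4 = 100660.
Real time: 100660 / (24000/1001) = 5038033/1200 s.
Target frame: (5038033/1200) × (50) = 5038033/24 ≈ 209918.042 → 209918.
At 50 labels/s: frame 209918 → 01:09:58:18.

01:09:58:18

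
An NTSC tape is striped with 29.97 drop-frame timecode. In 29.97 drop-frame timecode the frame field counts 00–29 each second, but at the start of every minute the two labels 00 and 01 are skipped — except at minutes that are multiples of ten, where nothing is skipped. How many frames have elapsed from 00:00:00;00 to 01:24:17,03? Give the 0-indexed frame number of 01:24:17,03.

As if non-drop at 30 labels/s: (1 × 3600 + 24 × 60 + 17) × 30 + 3 = 151713.
Minute boundaries passed: 84; those not divisible by 10: 84 − 8 = 76; dropped labels = 2 × 76 = 152.
Actual frame index = 151713 − 152 = 151561.

151561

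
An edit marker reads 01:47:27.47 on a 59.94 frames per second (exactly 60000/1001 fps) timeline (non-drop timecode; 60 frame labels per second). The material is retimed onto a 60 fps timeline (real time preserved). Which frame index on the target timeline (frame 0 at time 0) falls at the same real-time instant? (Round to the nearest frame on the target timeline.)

Source frame index: (1×3600 + 47×60 + 27) × 60 + 47 = 386867.
Real time: 386867 / (60000/1001) = 387253867/60000 s.
Target frame: (387253867/60000) × (60) = 387253867/1000 ≈ 387253.867 → 387254.

frame 387254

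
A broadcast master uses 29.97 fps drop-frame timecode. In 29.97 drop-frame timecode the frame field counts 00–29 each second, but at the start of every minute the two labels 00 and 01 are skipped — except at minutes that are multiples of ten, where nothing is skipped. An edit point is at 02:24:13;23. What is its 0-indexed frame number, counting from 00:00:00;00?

259353

As if non-drop at 30 labels/s: (2 × 3600 + 24 × 60 + 13) × 30 + 23 = 259613.
Minute boundaries passed: 144; those not divisible by 10: 144 − 14 = 130; dropped labels = 2 × 130 = 260.
Actual frame index = 259613 − 260 = 259353.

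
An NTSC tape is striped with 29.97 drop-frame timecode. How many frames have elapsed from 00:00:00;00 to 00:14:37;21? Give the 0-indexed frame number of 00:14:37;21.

26305

Complete 10-minute blocks: 1, each 17982 frames → 17982.
Remaining 4 whole minutes in the current block: 1800 + 3 × 1798 = 7194 frames.
Within the current minute: 37 × 30 + 21 − 2 = 1129 (labels ;00/;01 skipped at this minute). Total = 17982 + 7194 + 1129 = 26305.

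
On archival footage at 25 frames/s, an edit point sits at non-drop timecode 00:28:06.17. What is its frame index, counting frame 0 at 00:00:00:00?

Total seconds to the label: (0 × 3600 + 28 × 60 + 6) = 1686.
Frame index = 1686 × 25 + 17 = 42167.

42167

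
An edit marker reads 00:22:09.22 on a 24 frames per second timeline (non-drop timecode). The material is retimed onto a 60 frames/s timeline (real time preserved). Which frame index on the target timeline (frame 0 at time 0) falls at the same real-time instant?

Source frame index: (0×3600 + 22×60 + 9) × 24 + 22 = 31918.
Real time: 31918 / (24) = 15959/12 s.
Target frame: (15959/12) × (60) = 79795.

frame 79795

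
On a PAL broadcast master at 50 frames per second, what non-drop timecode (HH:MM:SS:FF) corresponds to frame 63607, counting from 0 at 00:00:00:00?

00:21:12:07

63607 ÷ 50 = 1272 full seconds, remainder 7 frames.
1272 s = 0 h 21 min 12 s.
Timecode: 00:21:12:07.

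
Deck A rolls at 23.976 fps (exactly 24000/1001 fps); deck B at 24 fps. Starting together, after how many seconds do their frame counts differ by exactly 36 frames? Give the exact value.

The gap grows by |24 − 24000/1001| = 24/1001 frames per second.
Time for a 36-frame gap: 36 ÷ (24/1001) = 1501.5 s.

1501.5 seconds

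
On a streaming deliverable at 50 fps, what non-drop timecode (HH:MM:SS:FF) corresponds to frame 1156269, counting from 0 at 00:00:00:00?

06:25:25:19

1156269 ÷ 50 = 23125 full seconds, remainder 19 frames.
23125 s = 6 h 25 min 25 s.
Timecode: 06:25:25:19.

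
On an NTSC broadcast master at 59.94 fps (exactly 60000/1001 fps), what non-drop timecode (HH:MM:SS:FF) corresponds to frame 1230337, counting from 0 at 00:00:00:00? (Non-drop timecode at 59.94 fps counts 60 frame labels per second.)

05:41:45:37

1230337 ÷ 60 = 20505 full seconds, remainder 37 frames.
20505 s = 5 h 41 min 45 s.
Timecode: 05:41:45:37.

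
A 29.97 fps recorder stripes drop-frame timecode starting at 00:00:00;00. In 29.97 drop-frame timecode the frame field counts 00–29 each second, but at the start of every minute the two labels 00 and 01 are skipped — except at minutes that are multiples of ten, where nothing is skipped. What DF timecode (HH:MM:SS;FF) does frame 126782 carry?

Ten DF minutes hold 17982 frames, so frame 126782 lies in block 7 (frames 125874–143855) with 908 frames into that block.
The block's first minute is 1800 frames and the rest 1798 each; 908 frames reaches minute 0, so 7 × 18 + 0 × 2 = 126 labels have been skipped so far.
Adding those back, label number 126782 + 126 = 126908 at 30 labels/s is 4230 s + 8 f = 1 h 10 min 30 s frame 8, i.e. 01:10:30;08.

01:10:30;08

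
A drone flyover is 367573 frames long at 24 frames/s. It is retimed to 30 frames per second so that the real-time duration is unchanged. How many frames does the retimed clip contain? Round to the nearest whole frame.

459466 frames

Frames at target rate = 367573 × (30) / (24) = 1837865/4 ≈ 459466.250.
Nearest whole frame: 459466.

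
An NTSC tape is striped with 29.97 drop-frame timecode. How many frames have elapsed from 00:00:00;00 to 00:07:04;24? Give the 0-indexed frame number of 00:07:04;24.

As if non-drop at 30 labels/s: (0 × 3600 + 7 × 60 + 4) × 30 + 24 = 12744.
Minute boundaries passed: 7; those not divisible by 10: 7 − 0 = 7; dropped labels = 2 × 7 = 14.
Actual frame index = 12744 − 14 = 12730.

12730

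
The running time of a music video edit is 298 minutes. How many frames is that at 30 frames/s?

298 min = 17880 s.
Frames = 17880 × 30 = 536400.

536400 frames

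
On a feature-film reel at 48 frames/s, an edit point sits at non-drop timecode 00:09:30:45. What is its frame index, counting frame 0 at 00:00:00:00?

Total seconds to the label: (0 × 3600 + 9 × 60 + 30) = 570.
Frame index = 570 × 48 + 45 = 27405.

frame 27405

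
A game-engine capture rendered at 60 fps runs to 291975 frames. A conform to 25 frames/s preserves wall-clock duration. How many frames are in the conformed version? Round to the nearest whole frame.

121656 frames

Frames at target rate = 291975 × (25) / (60) = 486625/4 ≈ 121656.250.
Nearest whole frame: 121656.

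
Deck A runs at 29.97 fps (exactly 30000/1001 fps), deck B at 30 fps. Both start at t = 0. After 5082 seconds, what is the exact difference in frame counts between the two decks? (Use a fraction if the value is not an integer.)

A emits 30000/1001 × 5082 = 1980000/13 frames; B emits 30 × 5082 = 152460.
Difference = 1980/13 frames (≈ 152.3077); B is ahead of A.

1980/13 frames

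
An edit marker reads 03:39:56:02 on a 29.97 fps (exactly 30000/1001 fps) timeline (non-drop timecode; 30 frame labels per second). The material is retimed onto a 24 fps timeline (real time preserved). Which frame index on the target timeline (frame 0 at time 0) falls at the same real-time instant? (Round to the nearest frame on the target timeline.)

frame 317022

Source frame index: (3×3600 + 39×60 + 56) × 30 + 2 = 395882.
Real time: 395882 / (30000/1001) = 198138941/15000 s.
Target frame: (198138941/15000) × (24) = 198138941/625 ≈ 317022.306 → 317022.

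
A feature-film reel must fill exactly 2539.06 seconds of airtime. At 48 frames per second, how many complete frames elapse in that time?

Frames = 2539.06 × 48 = 3046872/25 ≈ 121874.8800.
Complete frames: 121874.

121874 frames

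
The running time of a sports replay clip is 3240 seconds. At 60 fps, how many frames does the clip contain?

194400 frames

Frames = 3240 × 60 = 194400.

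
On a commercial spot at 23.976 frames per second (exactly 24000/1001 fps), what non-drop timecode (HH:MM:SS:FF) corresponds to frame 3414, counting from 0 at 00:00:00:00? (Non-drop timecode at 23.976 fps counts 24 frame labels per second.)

3414 ÷ 24 = 142 full seconds, remainder 6 frames.
142 s = 0 h 2 min 22 s.
Timecode: 00:02:22:06.

00:02:22:06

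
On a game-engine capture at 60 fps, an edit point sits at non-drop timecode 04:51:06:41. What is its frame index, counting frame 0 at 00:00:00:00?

Total seconds to the label: (4 × 3600 + 51 × 60 + 6) = 17466.
Frame index = 17466 × 60 + 41 = 1048001.

1048001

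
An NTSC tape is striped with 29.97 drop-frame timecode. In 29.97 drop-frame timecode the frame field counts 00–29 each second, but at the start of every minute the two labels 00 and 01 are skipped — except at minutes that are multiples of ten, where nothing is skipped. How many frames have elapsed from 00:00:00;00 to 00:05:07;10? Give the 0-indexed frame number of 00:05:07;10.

9210

As if non-drop at 30 labels/s: (0 × 3600 + 5 × 60 + 7) × 30 + 10 = 9220.
Minute boundaries passed: 5; those not divisible by 10: 5 − 0 = 5; dropped labels = 2 × 5 = 10.
Actual frame index = 9220 − 10 = 9210.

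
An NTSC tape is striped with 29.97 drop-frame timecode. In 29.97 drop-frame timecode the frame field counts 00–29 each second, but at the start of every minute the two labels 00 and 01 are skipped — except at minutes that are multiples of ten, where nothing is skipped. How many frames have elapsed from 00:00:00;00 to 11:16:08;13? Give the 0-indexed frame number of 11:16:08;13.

Complete 10-minute blocks: 67, each 17982 frames → 1204794.
Remaining 6 whole minutes in the current block: 1800 + 5 × 1798 = 10790 frames.
Within the current minute: 8 × 30 + 13 − 2 = 251 (labels ;00/;01 skipped at this minute). Total = 1204794 + 10790 + 251 = 1215835.

1215835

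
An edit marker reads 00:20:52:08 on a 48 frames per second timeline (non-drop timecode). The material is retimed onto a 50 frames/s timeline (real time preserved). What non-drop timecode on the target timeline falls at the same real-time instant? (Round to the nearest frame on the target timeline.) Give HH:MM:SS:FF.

00:20:52:08

Source frame index: (0×3600 + 20×60 + 52) × 48 + 8 = 60104.
Real time: 60104 / (48) = 7513/6 s.
Target frame: (7513/6) × (50) = 187825/3 ≈ 62608.333 → 62608.
At 50 labels/s: frame 62608 → 00:20:52:08.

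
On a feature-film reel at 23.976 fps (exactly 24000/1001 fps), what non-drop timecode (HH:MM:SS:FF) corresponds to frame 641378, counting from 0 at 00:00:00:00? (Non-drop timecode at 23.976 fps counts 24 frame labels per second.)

641378 ÷ 24 = 26724 full seconds, remainder 2 frames.
26724 s = 7 h 25 min 24 s.
Timecode: 07:25:24:02.

07:25:24:02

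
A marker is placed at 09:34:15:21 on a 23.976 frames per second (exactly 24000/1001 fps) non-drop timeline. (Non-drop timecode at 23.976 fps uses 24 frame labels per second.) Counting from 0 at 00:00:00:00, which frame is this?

Total seconds to the label: (9 × 3600 + 34 × 60 + 15) = 34455.
Frame index = 34455 × 24 + 21 = 826941.

frame 826941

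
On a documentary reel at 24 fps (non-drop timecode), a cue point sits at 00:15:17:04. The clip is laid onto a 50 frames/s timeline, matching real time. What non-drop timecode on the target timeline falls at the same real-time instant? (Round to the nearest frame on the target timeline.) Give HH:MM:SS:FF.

Source frame index: (0×3600 + 15×60 + 17) × 24 + 4 = 22012.
Real time: 22012 / (24) = 5503/6 s.
Target frame: (5503/6) × (50) = 137575/3 ≈ 45858.333 → 45858.
At 50 labels/s: frame 45858 → 00:15:17:08.

00:15:17:08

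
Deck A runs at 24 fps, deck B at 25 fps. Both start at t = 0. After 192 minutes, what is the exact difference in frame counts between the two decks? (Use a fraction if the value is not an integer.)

192 min = 11520 s.
A emits 24 × 11520 = 276480 frames; B emits 25 × 11520 = 288000.
Difference = 11520 frames; B is ahead of A.

11520 frames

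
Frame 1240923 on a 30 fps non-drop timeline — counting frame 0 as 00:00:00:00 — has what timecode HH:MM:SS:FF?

1240923 ÷ 30 = 41364 full seconds, remainder 3 frames.
41364 s = 11 h 29 min 24 s.
Timecode: 11:29:24:03.

11:29:24:03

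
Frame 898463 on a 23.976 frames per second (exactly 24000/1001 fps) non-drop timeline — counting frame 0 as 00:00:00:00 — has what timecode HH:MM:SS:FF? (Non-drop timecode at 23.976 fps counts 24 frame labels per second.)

898463 ÷ 24 = 37435 full seconds, remainder 23 frames.
37435 s = 10 h 23 min 55 s.
Timecode: 10:23:55:23.

10:23:55:23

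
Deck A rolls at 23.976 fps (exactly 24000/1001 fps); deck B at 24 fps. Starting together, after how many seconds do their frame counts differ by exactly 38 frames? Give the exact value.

The gap grows by |24 − 24000/1001| = 24/1001 frames per second.
Time for a 38-frame gap: 38 ÷ (24/1001) = 19019/12 s.

19019/12 seconds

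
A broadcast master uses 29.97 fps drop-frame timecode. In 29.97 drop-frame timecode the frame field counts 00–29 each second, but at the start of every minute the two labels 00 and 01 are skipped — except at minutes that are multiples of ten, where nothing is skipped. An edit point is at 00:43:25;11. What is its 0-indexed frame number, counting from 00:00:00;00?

As if non-drop at 30 labels/s: (0 × 3600 + 43 × 60 + 25) × 30 + 11 = 78161.
Minute boundaries passed: 43; those not divisible by 10: 43 − 4 = 39; dropped labels = 2 × 39 = 78.
Actual frame index = 78161 − 78 = 78083.

78083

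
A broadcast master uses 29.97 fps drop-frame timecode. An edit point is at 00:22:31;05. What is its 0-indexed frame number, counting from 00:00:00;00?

40495

As if non-drop at 30 labels/s: (0 × 3600 + 22 × 60 + 31) × 30 + 5 = 40535.
Minute boundaries passed: 22; those not divisible by 10: 22 − 2 = 20; dropped labels = 2 × 20 = 40.
Actual frame index = 40535 − 40 = 40495.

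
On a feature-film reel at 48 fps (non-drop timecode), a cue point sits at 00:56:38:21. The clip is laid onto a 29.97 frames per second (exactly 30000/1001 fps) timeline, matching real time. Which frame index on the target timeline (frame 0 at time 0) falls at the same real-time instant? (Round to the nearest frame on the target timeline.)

Source frame index: (0×3600 + 56×60 + 38) × 48 + 21 = 163125.
Real time: 163125 / (48) = 54375/16 s.
Target frame: (54375/16) × (30000/1001) = 101953125/1001 ≈ 101851.274 → 101851.

frame 101851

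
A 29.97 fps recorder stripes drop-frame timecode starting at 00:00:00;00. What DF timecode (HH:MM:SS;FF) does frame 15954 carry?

00:08:52;10

Ten DF minutes hold 17982 frames, so frame 15954 lies in block 0 (frames 0–17981) with 15954 frames into that block.
The block's first minute is 1800 frames and the rest 1798 each; 15954 frames reaches minute 8, so 0 × 18 + 8 × 2 = 16 labels have been skipped so far.
Adding those back, label number 15954 + 16 = 15970 at 30 labels/s is 532 s + 10 f = 0 h 8 min 52 s frame 10, i.e. 00:08:52;10.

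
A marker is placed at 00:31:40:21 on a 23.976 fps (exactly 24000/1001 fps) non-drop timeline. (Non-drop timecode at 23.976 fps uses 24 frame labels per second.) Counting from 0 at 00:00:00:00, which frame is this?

frame 45621

Total seconds to the label: (0 × 3600 + 31 × 60 + 40) = 1900.
Frame index = 1900 × 24 + 21 = 45621.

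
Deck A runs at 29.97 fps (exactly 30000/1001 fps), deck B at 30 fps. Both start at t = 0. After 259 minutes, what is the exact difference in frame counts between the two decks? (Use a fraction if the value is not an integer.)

259 min = 15540 s.
A emits 30000/1001 × 15540 = 66600000/143 frames; B emits 30 × 15540 = 466200.
Difference = 66600/143 frames (≈ 465.7343); B is ahead of A.

66600/143 frames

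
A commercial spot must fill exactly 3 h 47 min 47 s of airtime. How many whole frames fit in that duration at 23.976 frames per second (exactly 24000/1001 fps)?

327680 frames

3 h 47 min 47 s = 13667 s.
Frames = 13667 × 24000/1001 = 328008000/1001 ≈ 327680.3197.
Complete frames: 327680.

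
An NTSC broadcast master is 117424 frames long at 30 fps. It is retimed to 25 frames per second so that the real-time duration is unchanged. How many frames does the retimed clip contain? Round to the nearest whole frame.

Frames at target rate = 117424 × (25) / (30) = 293560/3 ≈ 97853.333.
Nearest whole frame: 97853.

97853 frames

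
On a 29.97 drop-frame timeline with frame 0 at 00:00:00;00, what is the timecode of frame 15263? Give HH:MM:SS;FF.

Ten DF minutes hold 17982 frames, so frame 15263 lies in block 0 (frames 0–17981) with 15263 frames into that block.
The block's first minute is 1800 frames and the rest 1798 each; 15263 frames reaches minute 8, so 0 × 18 + 8 × 2 = 16 labels have been skipped so far.
Adding those back, label number 15263 + 16 = 15279 at 30 labels/s is 509 s + 9 f = 0 h 8 min 29 s frame 9, i.e. 00:08:29;09.

00:08:29;09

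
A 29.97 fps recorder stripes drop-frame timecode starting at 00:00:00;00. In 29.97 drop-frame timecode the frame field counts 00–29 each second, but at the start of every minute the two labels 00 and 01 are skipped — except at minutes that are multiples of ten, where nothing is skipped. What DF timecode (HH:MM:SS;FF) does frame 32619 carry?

Each 10-minute DF block holds 10 × 60 × 30 − 9 × 2 = 17982 frames. 32619 ÷ 17982 → 1 full block, remainder 14637.
Within the partial block the first minute is 1800 frames and each further minute 1798, so 8 further minute boundaries passed. Total skipped labels = 18 × 1 + 2 × 8 = 34.
Non-drop label index = 32619 + 34 = 32653; at 30 labels/s that is 00:18:08:13, i.e. DF 00:18:08;13.

00:18:08;13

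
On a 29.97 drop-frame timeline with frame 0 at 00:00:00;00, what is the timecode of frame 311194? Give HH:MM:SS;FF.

02:53:03;16

Ten DF minutes hold 17982 frames, so frame 311194 lies in block 17 (frames 305694–323675) with 5500 frames into that block.
The block's first minute is 1800 frames and the rest 1798 each; 5500 frames reaches minute 3, so 17 × 18 + 3 × 2 = 312 labels have been skipped so far.
Adding those back, label number 311194 + 312 = 311506 at 30 labels/s is 10383 s + 16 f = 2 h 53 min 3 s frame 16, i.e. 02:53:03;16.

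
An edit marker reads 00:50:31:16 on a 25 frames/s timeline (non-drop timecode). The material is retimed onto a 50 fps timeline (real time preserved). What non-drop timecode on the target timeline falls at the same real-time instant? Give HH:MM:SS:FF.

00:50:31:32

Source frame index: (0×3600 + 50×60 + 31) × 25 + 16 = 75791.
Real time: 75791 / (25) = 75791/25 s.
Target frame: (75791/25) × (50) = 151582.
At 50 labels/s: frame 151582 → 00:50:31:32.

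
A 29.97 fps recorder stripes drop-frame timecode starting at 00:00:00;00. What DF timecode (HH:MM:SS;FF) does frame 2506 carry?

00:01:23;18

Ten DF minutes hold 17982 frames, so frame 2506 lies in block 0 (frames 0–17981) with 2506 frames into that block.
The block's first minute is 1800 frames and the rest 1798 each; 2506 frames reaches minute 1, so 0 × 18 + 1 × 2 = 2 labels have been skipped so far.
Adding those back, label number 2506 + 2 = 2508 at 30 labels/s is 83 s + 18 f = 0 h 1 min 23 s frame 18, i.e. 00:01:23;18.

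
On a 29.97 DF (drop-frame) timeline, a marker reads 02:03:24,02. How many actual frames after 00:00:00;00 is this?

221900

Complete 10-minute blocks: 12, each 17982 frames → 215784.
Remaining 3 whole minutes in the current block: 1800 + 2 × 1798 = 5396 frames.
Within the current minute: 24 × 30 + 2 − 2 = 720 (labels ;00/;01 skipped at this minute). Total = 215784 + 5396 + 720 = 221900.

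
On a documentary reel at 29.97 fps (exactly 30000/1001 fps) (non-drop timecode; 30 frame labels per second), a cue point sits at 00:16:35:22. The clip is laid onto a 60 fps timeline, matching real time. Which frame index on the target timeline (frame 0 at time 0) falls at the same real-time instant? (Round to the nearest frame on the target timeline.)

frame 59804

Source frame index: (0×3600 + 16×60 + 35) × 30 + 22 = 29872.
Real time: 29872 / (30000/1001) = 1868867/1875 s.
Target frame: (1868867/1875) × (60) = 7475468/125 ≈ 59803.744 → 59804.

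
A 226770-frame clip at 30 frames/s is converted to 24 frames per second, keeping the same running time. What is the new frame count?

Target frames = source frames × (target rate / source rate) = 226770 × (24)/(30) = 226770 × 4/5 = 181416.

181416 frames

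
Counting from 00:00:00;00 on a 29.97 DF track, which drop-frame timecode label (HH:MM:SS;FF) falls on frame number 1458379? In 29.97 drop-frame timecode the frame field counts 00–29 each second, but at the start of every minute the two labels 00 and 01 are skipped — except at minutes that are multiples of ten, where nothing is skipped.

13:31:01;09

Ten DF minutes hold 17982 frames, so frame 1458379 lies in block 81 (frames 1456542–1474523) with 1837 frames into that block.
The block's first minute is 1800 frames and the rest 1798 each; 1837 frames reaches minute 1, so 81 × 18 + 1 × 2 = 1460 labels have been skipped so far.
Adding those back, label number 1458379 + 1460 = 1459839 at 30 labels/s is 48661 s + 9 f = 13 h 31 min 1 s frame 9, i.e. 13:31:01;09.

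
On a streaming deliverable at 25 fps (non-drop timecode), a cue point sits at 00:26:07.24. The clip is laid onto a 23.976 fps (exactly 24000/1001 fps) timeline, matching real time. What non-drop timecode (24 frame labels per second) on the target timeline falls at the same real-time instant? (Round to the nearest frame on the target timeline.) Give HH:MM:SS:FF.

Source frame index: (0×3600 + 26×60 + 7) × 25 + 24 = 39199.
Real time: 39199 / (25) = 39199/25 s.
Target frame: (39199/25) × (24000/1001) = 37631040/1001 ≈ 37593.447 → 37593.
At 24 labels/s: frame 37593 → 00:26:06:09.

00:26:06:09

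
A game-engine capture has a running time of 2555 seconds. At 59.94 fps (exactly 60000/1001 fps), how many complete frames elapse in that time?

Frames = 2555 × 60000/1001 = 21900000/143 ≈ 153146.8531.
Complete frames: 153146.

153146 frames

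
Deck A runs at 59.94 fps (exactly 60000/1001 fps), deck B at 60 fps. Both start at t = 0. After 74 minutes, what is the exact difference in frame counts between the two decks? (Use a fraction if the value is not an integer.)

74 min = 4440 s.
A emits 60000/1001 × 4440 = 266400000/1001 frames; B emits 60 × 4440 = 266400.
Difference = 266400/1001 frames (≈ 266.1339); B is ahead of A.

266400/1001 frames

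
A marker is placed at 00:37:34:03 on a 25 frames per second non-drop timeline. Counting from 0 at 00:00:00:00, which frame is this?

frame 56353

Total seconds to the label: (0 × 3600 + 37 × 60 + 34) = 2254.
Frame index = 2254 × 25 + 3 = 56353.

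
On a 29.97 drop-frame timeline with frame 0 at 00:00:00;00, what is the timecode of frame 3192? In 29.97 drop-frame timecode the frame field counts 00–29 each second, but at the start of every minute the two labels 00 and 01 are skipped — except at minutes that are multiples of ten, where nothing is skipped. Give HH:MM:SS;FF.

00:01:46;14

Each 10-minute DF block holds 10 × 60 × 30 − 9 × 2 = 17982 frames. 3192 ÷ 17982 → 0 full blocks, remainder 3192.
Within the partial block the first minute is 1800 frames and each further minute 1798, so 1 further minute boundary passed. Total skipped labels = 18 × 0 + 2 × 1 = 2.
Non-drop label index = 3192 + 2 = 3194; at 30 labels/s that is 00:01:46:14, i.e. DF 00:01:46;14.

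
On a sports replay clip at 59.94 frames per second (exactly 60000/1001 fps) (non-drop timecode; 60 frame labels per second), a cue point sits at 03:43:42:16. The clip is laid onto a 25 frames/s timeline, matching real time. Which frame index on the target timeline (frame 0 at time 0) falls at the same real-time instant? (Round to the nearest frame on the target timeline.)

Source frame index: (3×3600 + 43×60 + 42) × 60 + 16 = 805336.
Real time: 805336 / (60000/1001) = 100767667/7500 s.
Target frame: (100767667/7500) × (25) = 100767667/300 ≈ 335892.223 → 335892.

frame 335892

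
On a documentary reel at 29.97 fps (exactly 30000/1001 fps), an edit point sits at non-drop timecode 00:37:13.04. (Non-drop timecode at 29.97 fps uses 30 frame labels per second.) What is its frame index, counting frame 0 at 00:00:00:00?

Total seconds to the label: (0 × 3600 + 37 × 60 + 13) = 2233.
Frame index = 2233 × 30 + 4 = 66994.

66994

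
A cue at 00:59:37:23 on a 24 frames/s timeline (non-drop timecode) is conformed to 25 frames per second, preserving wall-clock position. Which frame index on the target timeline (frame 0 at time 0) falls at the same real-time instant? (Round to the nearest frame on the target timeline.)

Source frame index: (0×3600 + 59×60 + 37) × 24 + 23 = 85871.
Real time: 85871 / (24) = 85871/24 s.
Target frame: (85871/24) × (25) = 2146775/24 ≈ 89448.958 → 89449.

frame 89449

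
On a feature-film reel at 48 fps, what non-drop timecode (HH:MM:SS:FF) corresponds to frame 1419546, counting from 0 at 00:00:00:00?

08:12:53:42

1419546 ÷ 48 = 29573 full seconds, remainder 42 frames.
29573 s = 8 h 12 min 53 s.
Timecode: 08:12:53:42.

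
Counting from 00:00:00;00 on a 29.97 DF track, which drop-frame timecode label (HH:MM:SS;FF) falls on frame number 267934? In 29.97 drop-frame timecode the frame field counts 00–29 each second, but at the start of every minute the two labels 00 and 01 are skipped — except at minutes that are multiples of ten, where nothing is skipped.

02:29:00;04

Ten DF minutes hold 17982 frames, so frame 267934 lies in block 14 (frames 251748–269729) with 16186 frames into that block.
The block's first minute is 1800 frames and the rest 1798 each; 16186 frames reaches minute 9, so 14 × 18 + 9 × 2 = 270 labels have been skipped so far.
Adding those back, label number 267934 + 270 = 268204 at 30 labels/s is 8940 s + 4 f = 2 h 29 min 0 s frame 4, i.e. 02:29:00;04.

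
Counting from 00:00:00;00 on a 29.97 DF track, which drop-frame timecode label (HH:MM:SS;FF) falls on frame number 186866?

01:43:55;02

Each 10-minute DF block holds 10 × 60 × 30 − 9 × 2 = 17982 frames. 186866 ÷ 17982 → 10 full blocks, remainder 7046.
Within the partial block the first minute is 1800 frames and each further minute 1798, so 3 further minute boundaries passed. Total skipped labels = 18 × 10 + 2 × 3 = 186.
Non-drop label index = 186866 + 186 = 187052; at 30 labels/s that is 01:43:55:02, i.e. DF 01:43:55;02.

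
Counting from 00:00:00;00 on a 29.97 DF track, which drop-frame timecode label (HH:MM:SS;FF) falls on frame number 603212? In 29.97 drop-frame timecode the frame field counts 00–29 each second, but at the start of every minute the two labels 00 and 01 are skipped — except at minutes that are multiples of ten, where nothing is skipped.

05:35:27;06

Each 10-minute DF block holds 10 × 60 × 30 − 9 × 2 = 17982 frames. 603212 ÷ 17982 → 33 full blocks, remainder 9806.
Within the partial block the first minute is 1800 frames and each further minute 1798, so 5 further minute boundaries passed. Total skipped labels = 18 × 33 + 2 × 5 = 604.
Non-drop label index = 603212 + 604 = 603816; at 30 labels/s that is 05:35:27:06, i.e. DF 05:35:27;06.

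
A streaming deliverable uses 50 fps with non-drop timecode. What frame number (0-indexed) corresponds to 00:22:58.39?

frame 68939

Total seconds to the label: (0 × 3600 + 22 × 60 + 58) = 1378.
Frame index = 1378 × 50 + 39 = 68939.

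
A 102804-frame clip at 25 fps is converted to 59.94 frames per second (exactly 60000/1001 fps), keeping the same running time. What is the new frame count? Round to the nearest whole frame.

246483 frames

Frames at target rate = 102804 × (60000/1001) / (25) = 18979200/77 ≈ 246483.117.
Nearest whole frame: 246483.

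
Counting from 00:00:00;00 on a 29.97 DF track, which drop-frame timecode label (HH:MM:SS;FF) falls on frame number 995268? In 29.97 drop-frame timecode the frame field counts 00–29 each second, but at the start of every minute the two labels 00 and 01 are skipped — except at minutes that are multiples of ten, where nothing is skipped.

09:13:28;24

Each 10-minute DF block holds 10 × 60 × 30 − 9 × 2 = 17982 frames. 995268 ÷ 17982 → 55 full blocks, remainder 6258.
Within the partial block the first minute is 1800 frames and each further minute 1798, so 3 further minute boundaries passed. Total skipped labels = 18 × 55 + 2 × 3 = 996.
Non-drop label index = 995268 + 996 = 996264; at 30 labels/s that is 09:13:28:24, i.e. DF 09:13:28;24.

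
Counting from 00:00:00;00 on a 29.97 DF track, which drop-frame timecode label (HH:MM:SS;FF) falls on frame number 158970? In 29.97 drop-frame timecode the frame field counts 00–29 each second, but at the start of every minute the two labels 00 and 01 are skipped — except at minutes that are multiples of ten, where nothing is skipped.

Each 10-minute DF block holds 10 × 60 × 30 − 9 × 2 = 17982 frames. 158970 ÷ 17982 → 8 full blocks, remainder 15114.
Within the partial block the first minute is 1800 frames and each further minute 1798, so 8 further minute boundaries passed. Total skipped labels = 18 × 8 + 2 × 8 = 160.
Non-drop label index = 158970 + 160 = 159130; at 30 labels/s that is 01:28:24:10, i.e. DF 01:28:24;10.

01:28:24;10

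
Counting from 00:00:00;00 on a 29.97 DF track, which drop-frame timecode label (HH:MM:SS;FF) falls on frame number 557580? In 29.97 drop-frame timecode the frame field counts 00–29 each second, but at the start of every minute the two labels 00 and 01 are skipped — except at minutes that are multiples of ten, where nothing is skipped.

Ten DF minutes hold 17982 frames, so frame 557580 lies in block 31 (frames 557442–575423) with 138 frames into that block.
The block's first minute is 1800 frames and the rest 1798 each; 138 frames reaches minute 0, so 31 × 18 + 0 × 2 = 558 labels have been skipped so far.
Adding those back, label number 557580 + 558 = 558138 at 30 labels/s is 18604 s + 18 f = 5 h 10 min 4 s frame 18, i.e. 05:10:04;18.

05:10:04;18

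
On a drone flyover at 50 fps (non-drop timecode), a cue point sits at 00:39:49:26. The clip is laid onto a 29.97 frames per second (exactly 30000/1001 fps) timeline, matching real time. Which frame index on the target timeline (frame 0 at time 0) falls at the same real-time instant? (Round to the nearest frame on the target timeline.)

frame 71614

Source frame index: (0×3600 + 39×60 + 49) × 50 + 26 = 119476.
Real time: 119476 / (50) = 59738/25 s.
Target frame: (59738/25) × (30000/1001) = 10240800/143 ≈ 71613.986 → 71614.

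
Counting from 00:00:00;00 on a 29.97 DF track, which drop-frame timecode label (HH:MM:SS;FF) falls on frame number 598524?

05:32:50;22

Ten DF minutes hold 17982 frames, so frame 598524 lies in block 33 (frames 593406–611387) with 5118 frames into that block.
The block's first minute is 1800 frames and the rest 1798 each; 5118 frames reaches minute 2, so 33 × 18 + 2 × 2 = 598 labels have been skipped so far.
Adding those back, label number 598524 + 598 = 599122 at 30 labels/s is 19970 s + 22 f = 5 h 32 min 50 s frame 22, i.e. 05:32:50;22.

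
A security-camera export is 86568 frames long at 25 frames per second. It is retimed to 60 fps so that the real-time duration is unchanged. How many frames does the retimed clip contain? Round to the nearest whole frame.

207763 frames

Frames at target rate = 86568 × (60) / (25) = 1038816/5 ≈ 207763.200.
Nearest whole frame: 207763.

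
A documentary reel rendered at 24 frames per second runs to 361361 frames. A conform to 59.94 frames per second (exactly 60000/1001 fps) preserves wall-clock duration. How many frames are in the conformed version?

902500 frames

Target frames = source frames × (target rate / source rate) = 361361 × (60000/1001)/(24) = 361361 × 2500/1001 = 902500.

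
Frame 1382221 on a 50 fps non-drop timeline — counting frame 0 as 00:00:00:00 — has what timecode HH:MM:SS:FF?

07:40:44:21

1382221 ÷ 50 = 27644 full seconds, remainder 21 frames.
27644 s = 7 h 40 min 44 s.
Timecode: 07:40:44:21.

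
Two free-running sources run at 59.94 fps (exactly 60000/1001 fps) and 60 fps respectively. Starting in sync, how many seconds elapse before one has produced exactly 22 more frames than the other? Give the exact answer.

11011/30 seconds

The gap grows by |60 − 60000/1001| = 60/1001 frames per second.
Time for a 22-frame gap: 22 ÷ (60/1001) = 11011/30 s.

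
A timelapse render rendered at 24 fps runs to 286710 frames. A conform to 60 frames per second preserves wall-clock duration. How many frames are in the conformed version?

716775 frames

Target frames = source frames × (target rate / source rate) = 286710 × (60)/(24) = 286710 × 5/2 = 716775.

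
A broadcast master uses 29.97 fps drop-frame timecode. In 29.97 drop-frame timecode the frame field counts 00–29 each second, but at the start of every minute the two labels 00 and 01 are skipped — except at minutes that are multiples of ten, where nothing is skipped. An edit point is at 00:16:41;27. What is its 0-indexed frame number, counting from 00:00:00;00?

30027

As if non-drop at 30 labels/s: (0 × 3600 + 16 × 60 + 41) × 30 + 27 = 30057.
Minute boundaries passed: 16; those not divisible by 10: 16 − 1 = 15; dropped labels = 2 × 15 = 30.
Actual frame index = 30057 − 30 = 30027.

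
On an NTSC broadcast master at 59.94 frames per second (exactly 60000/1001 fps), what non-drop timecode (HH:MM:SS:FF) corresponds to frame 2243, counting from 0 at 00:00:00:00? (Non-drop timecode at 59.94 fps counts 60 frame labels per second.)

2243 ÷ 60 = 37 full seconds, remainder 23 frames.
37 s = 0 h 0 min 37 s.
Timecode: 00:00:37:23.

00:00:37:23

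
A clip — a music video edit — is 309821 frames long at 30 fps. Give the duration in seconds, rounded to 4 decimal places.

10327.3667 seconds

Running time = 309821 × 1/30 = 309821/30 s ≈ 10327.3667 s.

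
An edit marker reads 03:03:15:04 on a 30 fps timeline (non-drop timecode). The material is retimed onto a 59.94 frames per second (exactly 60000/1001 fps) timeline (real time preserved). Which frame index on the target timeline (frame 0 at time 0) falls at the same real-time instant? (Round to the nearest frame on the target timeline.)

frame 659049

Source frame index: (3×3600 + 3×60 + 15) × 30 + 4 = 329854.
Real time: 329854 / (30) = 164927/15 s.
Target frame: (164927/15) × (60000/1001) = 94244000/143 ≈ 659048.951 → 659049.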